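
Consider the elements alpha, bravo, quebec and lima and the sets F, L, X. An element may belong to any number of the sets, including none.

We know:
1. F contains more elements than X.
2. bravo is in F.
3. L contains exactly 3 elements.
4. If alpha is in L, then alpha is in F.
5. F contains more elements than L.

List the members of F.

From (2): bravo ∈ F.
Suppose alpha ∉ F: no assignment then satisfies all the clues, so alpha ∈ F.

F = {alpha, bravo, lima, quebec}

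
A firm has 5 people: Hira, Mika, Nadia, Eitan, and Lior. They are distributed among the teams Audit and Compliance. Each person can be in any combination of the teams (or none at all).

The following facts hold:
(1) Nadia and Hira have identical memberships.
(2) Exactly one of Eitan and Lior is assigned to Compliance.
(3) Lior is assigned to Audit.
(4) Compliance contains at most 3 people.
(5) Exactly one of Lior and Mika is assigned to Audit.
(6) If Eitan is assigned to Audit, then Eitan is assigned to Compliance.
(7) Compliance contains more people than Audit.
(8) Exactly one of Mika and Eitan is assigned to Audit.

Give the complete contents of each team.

Audit = {Eitan, Lior}; Compliance = {Eitan, Hira, Nadia}

From (3): Lior ∈ Audit.
(5) (exactly one): Mika ∉ Audit.
(8) (exactly one): Eitan ∈ Audit.
(6): Eitan ∈ Compliance.
(2) (exactly one): Lior ∉ Compliance.
Suppose Hira ∈ Audit: no assignment then satisfies all the clues, so Hira ∉ Audit.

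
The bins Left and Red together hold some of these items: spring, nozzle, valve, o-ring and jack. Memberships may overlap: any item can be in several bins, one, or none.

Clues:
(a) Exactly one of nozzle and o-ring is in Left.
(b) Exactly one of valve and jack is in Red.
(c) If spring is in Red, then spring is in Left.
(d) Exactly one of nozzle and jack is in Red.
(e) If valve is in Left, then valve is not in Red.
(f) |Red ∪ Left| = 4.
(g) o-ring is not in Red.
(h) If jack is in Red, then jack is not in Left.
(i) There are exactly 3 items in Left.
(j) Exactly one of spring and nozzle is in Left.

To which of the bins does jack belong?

jack: Red

From (g): o-ring ∉ Red.
Suppose jack ∈ Left: no assignment then satisfies all the clues, so jack ∉ Left.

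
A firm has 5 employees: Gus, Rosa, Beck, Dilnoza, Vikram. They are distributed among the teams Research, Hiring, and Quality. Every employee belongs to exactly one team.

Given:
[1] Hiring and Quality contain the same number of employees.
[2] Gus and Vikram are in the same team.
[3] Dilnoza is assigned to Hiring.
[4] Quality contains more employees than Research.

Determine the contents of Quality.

Quality = {Gus, Vikram}

From (3): Dilnoza ∈ Hiring.
Suppose Gus ∉ Quality: no assignment then satisfies all the clues, so Gus ∈ Quality.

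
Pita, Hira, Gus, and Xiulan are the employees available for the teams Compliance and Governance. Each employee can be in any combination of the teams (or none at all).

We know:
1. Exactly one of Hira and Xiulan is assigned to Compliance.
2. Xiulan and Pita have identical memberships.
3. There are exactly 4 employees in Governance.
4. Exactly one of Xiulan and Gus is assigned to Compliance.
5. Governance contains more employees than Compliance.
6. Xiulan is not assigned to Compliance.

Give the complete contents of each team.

From (6): Xiulan ∉ Compliance.
(1) (exactly one): Hira ∈ Compliance.
(2): Pita matches Xiulan: Pita ∉ Compliance.
(3): only 4 candidates remain for Governance, so all are in.
(4) (exactly one): Gus ∈ Compliance.

Compliance = {Gus, Hira}; Governance = {Gus, Hira, Pita, Xiulan}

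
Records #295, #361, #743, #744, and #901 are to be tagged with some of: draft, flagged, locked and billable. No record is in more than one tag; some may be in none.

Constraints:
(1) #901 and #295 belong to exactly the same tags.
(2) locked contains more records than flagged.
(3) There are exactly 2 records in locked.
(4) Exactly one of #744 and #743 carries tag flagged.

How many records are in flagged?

1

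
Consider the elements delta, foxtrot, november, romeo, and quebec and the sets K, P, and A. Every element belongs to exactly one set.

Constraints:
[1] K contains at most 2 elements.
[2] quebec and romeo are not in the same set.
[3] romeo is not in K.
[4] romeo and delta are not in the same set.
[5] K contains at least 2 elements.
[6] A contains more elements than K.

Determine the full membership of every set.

K = {delta, quebec}; P = {}; A = {foxtrot, november, romeo}

From (3): romeo ∉ K.
Suppose delta ∉ K: no assignment then satisfies all the clues, so delta ∈ K.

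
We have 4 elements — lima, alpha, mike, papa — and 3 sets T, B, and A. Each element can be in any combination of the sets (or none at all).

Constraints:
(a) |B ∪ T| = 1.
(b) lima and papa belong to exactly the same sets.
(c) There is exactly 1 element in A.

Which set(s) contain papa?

papa: none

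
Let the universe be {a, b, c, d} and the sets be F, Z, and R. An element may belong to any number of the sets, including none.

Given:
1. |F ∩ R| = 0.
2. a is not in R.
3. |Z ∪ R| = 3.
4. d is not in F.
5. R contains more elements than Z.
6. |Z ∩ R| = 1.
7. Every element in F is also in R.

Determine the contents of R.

R = {b, c, d}

From (2): a ∉ R.
From (4): d ∉ F.
(7) contrapositive: a ∉ F.
Suppose b ∉ R: no assignment then satisfies all the clues, so b ∈ R.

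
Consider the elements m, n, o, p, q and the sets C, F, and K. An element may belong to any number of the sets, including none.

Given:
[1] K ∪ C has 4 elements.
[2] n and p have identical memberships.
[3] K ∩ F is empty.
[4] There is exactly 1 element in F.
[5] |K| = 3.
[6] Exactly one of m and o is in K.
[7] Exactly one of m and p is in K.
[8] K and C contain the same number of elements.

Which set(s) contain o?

o: K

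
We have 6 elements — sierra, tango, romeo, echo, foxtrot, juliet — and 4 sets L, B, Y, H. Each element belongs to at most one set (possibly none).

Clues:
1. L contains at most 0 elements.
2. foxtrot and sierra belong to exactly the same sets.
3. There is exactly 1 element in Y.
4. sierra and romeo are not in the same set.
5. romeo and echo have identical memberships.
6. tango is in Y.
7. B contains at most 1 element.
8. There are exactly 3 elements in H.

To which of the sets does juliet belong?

juliet: H

From (6): tango ∈ Y.
(1): L already has 0, so the rest are out.
(3): Y already has 1, so the rest are out.
Suppose juliet ∈ B: no assignment then satisfies all the clues, so juliet ∉ B.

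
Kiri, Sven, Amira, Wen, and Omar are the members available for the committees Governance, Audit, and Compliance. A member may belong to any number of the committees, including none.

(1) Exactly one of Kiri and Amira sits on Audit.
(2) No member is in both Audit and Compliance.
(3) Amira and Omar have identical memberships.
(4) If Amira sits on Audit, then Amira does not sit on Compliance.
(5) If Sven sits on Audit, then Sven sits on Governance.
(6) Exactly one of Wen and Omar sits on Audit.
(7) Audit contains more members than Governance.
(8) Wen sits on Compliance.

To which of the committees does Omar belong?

Omar: Audit

From (8): Wen ∈ Compliance.
(2) (disjoint): Wen ∉ Audit.
(6) (exactly one): Omar ∈ Audit.
(2) (disjoint): Omar ∉ Compliance.
(3): Amira matches Omar: Amira ∈ Audit.
(3): Amira matches Omar: Amira ∉ Compliance.
(1) (exactly one): Kiri ∉ Audit.
Suppose Omar ∈ Governance: no assignment then satisfies all the clues, so Omar ∉ Governance.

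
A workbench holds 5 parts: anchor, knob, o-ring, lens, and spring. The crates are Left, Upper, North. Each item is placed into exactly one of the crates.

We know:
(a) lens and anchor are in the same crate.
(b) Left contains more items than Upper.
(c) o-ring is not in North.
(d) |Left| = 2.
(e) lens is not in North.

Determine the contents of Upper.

Upper = {o-ring}

From (c): o-ring ∉ North.
From (e): lens ∉ North.
(a): anchor matches lens: anchor ∉ North.
Suppose anchor ∈ Upper: no assignment then satisfies all the clues, so anchor ∉ Upper.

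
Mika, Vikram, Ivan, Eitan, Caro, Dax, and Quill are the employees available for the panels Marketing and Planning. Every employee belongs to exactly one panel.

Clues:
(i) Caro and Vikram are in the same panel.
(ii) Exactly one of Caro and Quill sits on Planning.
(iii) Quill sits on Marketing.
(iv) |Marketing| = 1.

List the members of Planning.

Planning = {Caro, Dax, Eitan, Ivan, Mika, Vikram}

From (iii): Quill ∈ Marketing.
(ii) (exactly one): Caro ∈ Planning.
(iv): Marketing already has 1, so the rest are out.
Only one panel left: Mika ∈ Planning.
Only one panel left: Vikram ∈ Planning.
Only one panel left: Ivan ∈ Planning.
Only one panel left: Eitan ∈ Planning.
Only one panel left: Dax ∈ Planning.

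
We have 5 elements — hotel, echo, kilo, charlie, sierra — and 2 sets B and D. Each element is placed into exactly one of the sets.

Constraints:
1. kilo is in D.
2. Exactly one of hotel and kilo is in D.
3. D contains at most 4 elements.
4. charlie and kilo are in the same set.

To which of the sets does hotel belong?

hotel: B

From (1): kilo ∈ D.
(2) (exactly one): hotel ∉ D.
(4): charlie matches kilo: charlie ∉ B.
(4): charlie matches kilo: charlie ∈ D.
Only one set left: hotel ∈ B.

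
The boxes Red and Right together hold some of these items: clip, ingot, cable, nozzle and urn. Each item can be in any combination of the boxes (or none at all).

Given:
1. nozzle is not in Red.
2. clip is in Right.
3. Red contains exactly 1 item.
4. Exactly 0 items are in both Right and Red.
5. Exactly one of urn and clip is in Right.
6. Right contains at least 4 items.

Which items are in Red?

From (1): nozzle ∉ Red.
From (2): clip ∈ Right.
(5) (exactly one): urn ∉ Right.
(6): only 4 candidates remain for Right, so all are in.
Suppose clip ∈ Red: no assignment then satisfies all the clues, so clip ∉ Red.

Red = {urn}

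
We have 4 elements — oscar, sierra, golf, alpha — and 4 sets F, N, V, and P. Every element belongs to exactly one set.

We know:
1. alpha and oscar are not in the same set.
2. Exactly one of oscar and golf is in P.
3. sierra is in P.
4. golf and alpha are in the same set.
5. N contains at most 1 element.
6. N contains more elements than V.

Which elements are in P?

From (3): sierra ∈ P.
Suppose oscar ∈ P: no assignment then satisfies all the clues, so oscar ∉ P.

P = {alpha, golf, sierra}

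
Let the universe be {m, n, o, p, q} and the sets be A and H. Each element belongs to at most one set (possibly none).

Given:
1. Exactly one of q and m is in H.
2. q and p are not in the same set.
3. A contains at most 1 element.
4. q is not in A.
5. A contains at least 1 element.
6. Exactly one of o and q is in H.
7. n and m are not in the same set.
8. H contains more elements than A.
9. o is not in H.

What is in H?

H = {n, q}

From (4): q ∉ A.
From (9): o ∉ H.
(6) (exactly one): q ∈ H.
(1) (exactly one): m ∉ H.
(2): p ∉ H.
Suppose n ∉ H: no assignment then satisfies all the clues, so n ∈ H.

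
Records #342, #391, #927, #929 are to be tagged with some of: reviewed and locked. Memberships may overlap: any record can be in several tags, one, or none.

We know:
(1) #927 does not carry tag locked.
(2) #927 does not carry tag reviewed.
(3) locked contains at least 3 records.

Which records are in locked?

locked = {#342, #391, #929}

From (1): #927 ∉ locked.
From (2): #927 ∉ reviewed.
(3): only 3 candidates remain for locked, so all are in.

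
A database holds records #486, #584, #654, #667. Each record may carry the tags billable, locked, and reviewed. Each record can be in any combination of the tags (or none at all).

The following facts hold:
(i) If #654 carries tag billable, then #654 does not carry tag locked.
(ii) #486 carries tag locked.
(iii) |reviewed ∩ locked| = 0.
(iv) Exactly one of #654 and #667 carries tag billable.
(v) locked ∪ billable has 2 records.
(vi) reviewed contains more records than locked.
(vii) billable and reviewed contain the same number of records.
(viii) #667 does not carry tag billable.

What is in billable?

billable = {#486, #654}

From (ii): #486 ∈ locked.
From (viii): #667 ∉ billable.
(iv) (exactly one): #654 ∈ billable.
(i): #654 ∉ locked.
Suppose #486 ∉ billable: no assignment then satisfies all the clues, so #486 ∈ billable.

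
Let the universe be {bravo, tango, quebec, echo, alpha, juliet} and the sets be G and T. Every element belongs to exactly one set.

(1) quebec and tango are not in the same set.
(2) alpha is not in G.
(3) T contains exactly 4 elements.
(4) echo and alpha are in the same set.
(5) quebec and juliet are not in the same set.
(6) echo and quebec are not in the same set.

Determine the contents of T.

T = {alpha, echo, juliet, tango}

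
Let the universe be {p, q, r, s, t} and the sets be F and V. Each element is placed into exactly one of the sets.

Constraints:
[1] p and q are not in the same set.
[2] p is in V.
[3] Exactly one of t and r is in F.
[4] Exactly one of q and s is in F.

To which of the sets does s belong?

s: V

From (2): p ∈ V.
(1): q ∉ V.
Only one set left: q ∈ F.
(4) (exactly one): s ∉ F.
Only one set left: s ∈ V.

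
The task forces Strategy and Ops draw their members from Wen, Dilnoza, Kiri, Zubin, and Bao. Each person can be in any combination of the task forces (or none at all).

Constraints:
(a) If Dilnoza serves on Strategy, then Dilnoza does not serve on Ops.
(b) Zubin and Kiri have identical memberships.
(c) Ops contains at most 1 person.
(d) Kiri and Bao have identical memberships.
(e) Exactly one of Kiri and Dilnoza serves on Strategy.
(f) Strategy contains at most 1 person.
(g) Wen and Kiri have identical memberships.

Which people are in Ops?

Ops = {}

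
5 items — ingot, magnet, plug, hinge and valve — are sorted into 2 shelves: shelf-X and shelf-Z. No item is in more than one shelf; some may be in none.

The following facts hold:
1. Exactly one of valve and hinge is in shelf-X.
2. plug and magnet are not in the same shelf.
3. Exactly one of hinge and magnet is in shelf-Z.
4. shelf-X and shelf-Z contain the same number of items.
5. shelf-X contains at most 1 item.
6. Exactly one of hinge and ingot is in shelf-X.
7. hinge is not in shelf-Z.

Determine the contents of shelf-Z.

From (7): hinge ∉ shelf-Z.
(3) (exactly one): magnet ∈ shelf-Z.
(2): plug ∉ shelf-Z.
Suppose ingot ∈ shelf-Z: no assignment then satisfies all the clues, so ingot ∉ shelf-Z.

shelf-Z = {magnet}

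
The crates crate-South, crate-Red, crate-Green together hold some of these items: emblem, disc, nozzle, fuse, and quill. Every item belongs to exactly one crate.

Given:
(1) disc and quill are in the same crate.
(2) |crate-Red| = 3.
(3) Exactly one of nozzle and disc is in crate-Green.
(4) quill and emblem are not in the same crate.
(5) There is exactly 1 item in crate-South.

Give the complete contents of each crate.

crate-South = {emblem}; crate-Red = {disc, fuse, quill}; crate-Green = {nozzle}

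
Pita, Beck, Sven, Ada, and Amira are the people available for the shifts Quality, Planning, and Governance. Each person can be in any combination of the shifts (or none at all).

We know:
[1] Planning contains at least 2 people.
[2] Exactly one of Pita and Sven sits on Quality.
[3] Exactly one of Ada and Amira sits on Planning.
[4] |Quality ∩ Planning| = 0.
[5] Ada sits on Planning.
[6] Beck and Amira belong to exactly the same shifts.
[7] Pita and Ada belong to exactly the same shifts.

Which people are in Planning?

Planning = {Ada, Pita}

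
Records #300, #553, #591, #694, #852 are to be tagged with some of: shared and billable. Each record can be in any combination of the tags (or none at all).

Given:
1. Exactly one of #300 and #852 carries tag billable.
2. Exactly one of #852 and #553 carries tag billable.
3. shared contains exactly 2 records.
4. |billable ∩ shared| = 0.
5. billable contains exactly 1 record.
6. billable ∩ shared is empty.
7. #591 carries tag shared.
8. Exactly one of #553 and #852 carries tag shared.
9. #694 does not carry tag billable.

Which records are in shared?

shared = {#553, #591}

From (7): #591 ∈ shared.
From (9): #694 ∉ billable.
(6) (disjoint): #591 ∉ billable.
Suppose #300 ∈ shared: no assignment then satisfies all the clues, so #300 ∉ shared.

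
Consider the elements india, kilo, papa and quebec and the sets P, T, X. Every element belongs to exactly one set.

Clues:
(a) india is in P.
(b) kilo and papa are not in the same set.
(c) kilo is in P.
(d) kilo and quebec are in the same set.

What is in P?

P = {india, kilo, quebec}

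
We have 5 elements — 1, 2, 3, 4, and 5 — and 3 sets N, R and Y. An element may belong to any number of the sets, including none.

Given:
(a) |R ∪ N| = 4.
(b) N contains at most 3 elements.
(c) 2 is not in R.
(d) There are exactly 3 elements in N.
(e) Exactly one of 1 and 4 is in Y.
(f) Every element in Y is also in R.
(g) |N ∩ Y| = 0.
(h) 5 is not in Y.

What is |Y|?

1

From (c): 2 ∉ R.
From (h): 5 ∉ Y.
(f) contrapositive: 2 ∉ Y.
Suppose 3 ∈ Y: no assignment then satisfies all the clues, so 3 ∉ Y.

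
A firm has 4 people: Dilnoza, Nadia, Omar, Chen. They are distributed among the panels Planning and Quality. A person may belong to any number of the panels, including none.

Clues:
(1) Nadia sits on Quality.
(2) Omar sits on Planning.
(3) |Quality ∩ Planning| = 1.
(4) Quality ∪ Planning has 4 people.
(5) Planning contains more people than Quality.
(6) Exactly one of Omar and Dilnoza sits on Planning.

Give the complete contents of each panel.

Planning = {Chen, Nadia, Omar}; Quality = {Dilnoza, Nadia}

From (1): Nadia ∈ Quality.
From (2): Omar ∈ Planning.
(6) (exactly one): Dilnoza ∉ Planning.
Suppose Dilnoza ∉ Quality: no assignment then satisfies all the clues, so Dilnoza ∈ Quality.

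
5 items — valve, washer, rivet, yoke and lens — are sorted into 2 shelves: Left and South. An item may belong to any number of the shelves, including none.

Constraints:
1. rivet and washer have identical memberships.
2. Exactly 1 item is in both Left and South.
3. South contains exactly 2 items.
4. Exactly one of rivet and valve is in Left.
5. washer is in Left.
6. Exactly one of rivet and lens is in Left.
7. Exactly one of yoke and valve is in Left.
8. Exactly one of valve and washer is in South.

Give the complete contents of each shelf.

Left = {rivet, washer, yoke}; South = {valve, yoke}

From (5): washer ∈ Left.
(1): rivet matches washer: rivet ∈ Left.
(4) (exactly one): valve ∉ Left.
(6) (exactly one): lens ∉ Left.
(7) (exactly one): yoke ∈ Left.
Suppose valve ∉ South: no assignment then satisfies all the clues, so valve ∈ South.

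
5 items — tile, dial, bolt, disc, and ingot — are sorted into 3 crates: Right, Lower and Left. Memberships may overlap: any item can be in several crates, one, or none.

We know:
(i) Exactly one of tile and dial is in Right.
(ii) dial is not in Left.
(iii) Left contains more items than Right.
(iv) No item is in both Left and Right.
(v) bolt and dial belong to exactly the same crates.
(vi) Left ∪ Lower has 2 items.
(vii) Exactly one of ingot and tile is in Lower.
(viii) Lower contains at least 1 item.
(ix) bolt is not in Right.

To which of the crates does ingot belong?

ingot: Left, Lower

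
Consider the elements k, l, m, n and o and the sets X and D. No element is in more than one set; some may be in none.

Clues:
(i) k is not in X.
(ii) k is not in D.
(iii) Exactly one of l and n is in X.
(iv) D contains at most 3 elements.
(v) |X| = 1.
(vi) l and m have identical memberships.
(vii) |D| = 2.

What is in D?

D = {l, m}

From (i): k ∉ X.
From (ii): k ∉ D.
Suppose l ∉ D: no assignment then satisfies all the clues, so l ∈ D.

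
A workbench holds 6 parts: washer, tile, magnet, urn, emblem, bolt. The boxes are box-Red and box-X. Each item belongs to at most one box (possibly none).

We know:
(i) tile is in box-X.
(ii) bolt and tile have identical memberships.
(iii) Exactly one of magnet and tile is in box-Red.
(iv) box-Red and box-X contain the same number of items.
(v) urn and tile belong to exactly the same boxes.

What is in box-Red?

From (i): tile ∈ box-X.
(ii): bolt matches tile: bolt ∉ box-Red.
(ii): bolt matches tile: bolt ∈ box-X.
(iii) (exactly one): magnet ∈ box-Red.
(v): urn matches tile: urn ∉ box-Red.
(v): urn matches tile: urn ∈ box-X.
Suppose washer ∉ box-Red: no assignment then satisfies all the clues, so washer ∈ box-Red.

box-Red = {emblem, magnet, washer}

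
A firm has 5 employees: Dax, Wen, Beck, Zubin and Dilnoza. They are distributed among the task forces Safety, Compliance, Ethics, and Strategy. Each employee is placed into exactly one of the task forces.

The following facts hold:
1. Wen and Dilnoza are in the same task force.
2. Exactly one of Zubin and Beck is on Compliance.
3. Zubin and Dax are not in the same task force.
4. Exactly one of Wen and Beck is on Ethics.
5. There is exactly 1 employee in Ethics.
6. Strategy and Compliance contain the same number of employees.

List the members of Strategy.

Strategy = {Dax}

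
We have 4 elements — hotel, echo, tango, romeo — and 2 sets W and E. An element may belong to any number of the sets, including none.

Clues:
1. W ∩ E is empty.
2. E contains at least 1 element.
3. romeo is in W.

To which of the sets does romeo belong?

romeo: W

From (3): romeo ∈ W.
(1) (disjoint): romeo ∉ E.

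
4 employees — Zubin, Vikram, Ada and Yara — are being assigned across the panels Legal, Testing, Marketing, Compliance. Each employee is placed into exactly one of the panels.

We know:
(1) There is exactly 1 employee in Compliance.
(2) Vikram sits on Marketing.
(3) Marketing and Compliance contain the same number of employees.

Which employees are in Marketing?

From (2): Vikram ∈ Marketing.
Suppose Zubin ∈ Marketing: no assignment then satisfies all the clues, so Zubin ∉ Marketing.

Marketing = {Vikram}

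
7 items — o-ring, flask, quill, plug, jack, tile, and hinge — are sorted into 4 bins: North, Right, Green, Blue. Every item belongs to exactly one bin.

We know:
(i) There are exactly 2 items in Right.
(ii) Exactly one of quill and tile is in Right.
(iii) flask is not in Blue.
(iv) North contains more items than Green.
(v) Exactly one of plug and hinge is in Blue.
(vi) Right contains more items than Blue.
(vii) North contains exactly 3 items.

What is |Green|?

1

From (iii): flask ∉ Blue.
Suppose o-ring ∈ Blue: no assignment then satisfies all the clues, so o-ring ∉ Blue.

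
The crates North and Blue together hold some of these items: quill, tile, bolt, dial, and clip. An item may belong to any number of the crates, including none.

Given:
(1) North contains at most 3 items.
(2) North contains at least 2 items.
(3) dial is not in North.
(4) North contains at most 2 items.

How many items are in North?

2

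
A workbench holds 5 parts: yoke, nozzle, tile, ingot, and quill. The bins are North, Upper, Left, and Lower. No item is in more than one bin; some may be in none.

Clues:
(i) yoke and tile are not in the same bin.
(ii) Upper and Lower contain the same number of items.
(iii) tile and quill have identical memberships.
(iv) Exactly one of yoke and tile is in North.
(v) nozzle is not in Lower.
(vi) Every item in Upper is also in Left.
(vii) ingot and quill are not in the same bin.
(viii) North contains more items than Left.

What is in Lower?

Lower = {}

From (v): nozzle ∉ Lower.
Suppose yoke ∈ Lower: no assignment then satisfies all the clues, so yoke ∉ Lower.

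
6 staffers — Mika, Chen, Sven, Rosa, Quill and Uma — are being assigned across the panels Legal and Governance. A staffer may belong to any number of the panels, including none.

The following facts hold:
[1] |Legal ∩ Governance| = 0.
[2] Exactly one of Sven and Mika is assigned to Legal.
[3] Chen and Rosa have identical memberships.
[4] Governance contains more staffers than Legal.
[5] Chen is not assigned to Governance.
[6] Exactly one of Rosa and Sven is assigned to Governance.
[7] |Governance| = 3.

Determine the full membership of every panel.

Legal = {Mika}; Governance = {Quill, Sven, Uma}

From (5): Chen ∉ Governance.
(3): Rosa matches Chen: Rosa ∉ Governance.
(6) (exactly one): Sven ∈ Governance.
Suppose Mika ∉ Legal: no assignment then satisfies all the clues, so Mika ∈ Legal.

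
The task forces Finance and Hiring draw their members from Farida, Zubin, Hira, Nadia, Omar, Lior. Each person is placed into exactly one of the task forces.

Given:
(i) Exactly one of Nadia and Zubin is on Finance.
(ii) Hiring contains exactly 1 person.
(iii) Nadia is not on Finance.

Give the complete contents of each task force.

Finance = {Farida, Hira, Lior, Omar, Zubin}; Hiring = {Nadia}

From (iii): Nadia ∉ Finance.
(i) (exactly one): Zubin ∈ Finance.
Only one task force left: Nadia ∈ Hiring.
(ii): Hiring already has 1, so the rest are out.
Only one task force left: Farida ∈ Finance.
Only one task force left: Hira ∈ Finance.
Only one task force left: Omar ∈ Finance.
Only one task force left: Lior ∈ Finance.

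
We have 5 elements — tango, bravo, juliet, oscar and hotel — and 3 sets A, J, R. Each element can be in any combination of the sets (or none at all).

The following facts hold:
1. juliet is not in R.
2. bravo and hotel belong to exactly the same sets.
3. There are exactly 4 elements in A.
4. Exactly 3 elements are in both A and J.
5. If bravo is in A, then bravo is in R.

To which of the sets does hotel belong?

hotel: A, J, R

From (1): juliet ∉ R.
Suppose hotel ∉ A: no assignment then satisfies all the clues, so hotel ∈ A.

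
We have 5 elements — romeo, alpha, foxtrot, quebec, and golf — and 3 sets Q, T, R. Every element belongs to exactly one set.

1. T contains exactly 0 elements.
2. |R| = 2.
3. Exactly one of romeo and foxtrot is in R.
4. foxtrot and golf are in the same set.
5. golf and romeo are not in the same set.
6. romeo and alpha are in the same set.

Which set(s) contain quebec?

(1): T already has 0, so the rest are out.
Suppose quebec ∉ Q: no assignment then satisfies all the clues, so quebec ∈ Q.

quebec: Q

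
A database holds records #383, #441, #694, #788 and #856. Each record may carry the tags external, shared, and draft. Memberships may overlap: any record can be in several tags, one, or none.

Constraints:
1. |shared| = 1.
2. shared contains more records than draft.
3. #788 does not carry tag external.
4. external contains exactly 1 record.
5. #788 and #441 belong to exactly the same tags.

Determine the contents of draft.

draft = {}

From (3): #788 ∉ external.
(5): #441 matches #788: #441 ∉ external.
Suppose #383 ∈ draft: no assignment then satisfies all the clues, so #383 ∉ draft.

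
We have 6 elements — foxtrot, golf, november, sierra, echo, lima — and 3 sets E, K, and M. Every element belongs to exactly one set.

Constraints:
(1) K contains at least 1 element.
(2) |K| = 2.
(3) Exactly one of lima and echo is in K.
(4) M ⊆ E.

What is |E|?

4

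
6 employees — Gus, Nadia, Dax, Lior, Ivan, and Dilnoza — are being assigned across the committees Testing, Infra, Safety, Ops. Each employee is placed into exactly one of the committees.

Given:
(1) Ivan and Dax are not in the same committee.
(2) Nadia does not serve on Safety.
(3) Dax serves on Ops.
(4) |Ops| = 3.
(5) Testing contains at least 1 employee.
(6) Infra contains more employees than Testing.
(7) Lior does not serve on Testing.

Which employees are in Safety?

Safety = {}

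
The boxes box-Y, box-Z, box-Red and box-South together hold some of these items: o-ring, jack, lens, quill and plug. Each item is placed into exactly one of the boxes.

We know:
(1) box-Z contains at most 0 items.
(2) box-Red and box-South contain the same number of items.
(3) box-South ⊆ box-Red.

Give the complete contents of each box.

box-Y = {jack, lens, o-ring, plug, quill}; box-Z = {}; box-Red = {}; box-South = {}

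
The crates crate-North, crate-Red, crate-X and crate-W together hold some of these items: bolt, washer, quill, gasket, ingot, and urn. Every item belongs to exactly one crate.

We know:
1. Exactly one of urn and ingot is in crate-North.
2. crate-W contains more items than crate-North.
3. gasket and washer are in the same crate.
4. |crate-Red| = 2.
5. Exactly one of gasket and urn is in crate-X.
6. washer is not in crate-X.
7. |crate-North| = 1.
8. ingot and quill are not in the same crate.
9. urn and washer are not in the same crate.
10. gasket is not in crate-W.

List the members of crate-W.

crate-W = {bolt, quill}

From (6): washer ∉ crate-X.
From (10): gasket ∉ crate-W.
(3): gasket matches washer: gasket ∉ crate-X.
(3): washer matches gasket: washer ∉ crate-W.
(5) (exactly one): urn ∈ crate-X.
(1) (exactly one): ingot ∈ crate-North.
(7): crate-North already has 1, so the rest are out.
Only one crate left: washer ∈ crate-Red.
Only one crate left: gasket ∈ crate-Red.
(4): crate-Red already has 2, so the rest are out.
Suppose bolt ∉ crate-W: no assignment then satisfies all the clues, so bolt ∈ crate-W.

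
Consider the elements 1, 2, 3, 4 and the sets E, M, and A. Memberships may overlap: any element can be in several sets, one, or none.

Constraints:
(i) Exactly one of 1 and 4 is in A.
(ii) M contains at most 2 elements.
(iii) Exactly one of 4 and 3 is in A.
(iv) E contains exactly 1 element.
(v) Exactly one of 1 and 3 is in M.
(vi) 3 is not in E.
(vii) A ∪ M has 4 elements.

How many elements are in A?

3

From (vi): 3 ∉ E.
Suppose 1 ∉ A: no assignment then satisfies all the clues, so 1 ∈ A.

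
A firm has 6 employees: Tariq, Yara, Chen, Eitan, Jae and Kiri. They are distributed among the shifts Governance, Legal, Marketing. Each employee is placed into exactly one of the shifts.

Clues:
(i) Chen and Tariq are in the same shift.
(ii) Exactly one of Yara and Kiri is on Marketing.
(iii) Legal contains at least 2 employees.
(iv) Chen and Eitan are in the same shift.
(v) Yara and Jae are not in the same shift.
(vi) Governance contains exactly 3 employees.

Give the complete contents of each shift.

Governance = {Chen, Eitan, Tariq}; Legal = {Jae, Kiri}; Marketing = {Yara}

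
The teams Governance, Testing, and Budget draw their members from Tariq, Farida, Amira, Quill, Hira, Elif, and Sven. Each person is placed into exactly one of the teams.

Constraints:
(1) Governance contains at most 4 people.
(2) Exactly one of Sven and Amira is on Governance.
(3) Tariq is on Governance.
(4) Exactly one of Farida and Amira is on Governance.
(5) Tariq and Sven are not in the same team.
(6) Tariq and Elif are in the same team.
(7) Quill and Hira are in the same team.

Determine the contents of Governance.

Governance = {Amira, Elif, Tariq}

From (3): Tariq ∈ Governance.
(5): Sven ∉ Governance.
(6): Elif matches Tariq: Elif ∈ Governance.
(2) (exactly one): Amira ∈ Governance.
(4) (exactly one): Farida ∉ Governance.
Suppose Quill ∈ Governance: no assignment then satisfies all the clues, so Quill ∉ Governance.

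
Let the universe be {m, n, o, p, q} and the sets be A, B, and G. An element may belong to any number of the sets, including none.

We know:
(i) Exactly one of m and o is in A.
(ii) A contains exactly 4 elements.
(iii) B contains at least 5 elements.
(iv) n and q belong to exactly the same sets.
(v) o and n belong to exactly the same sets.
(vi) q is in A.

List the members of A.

A = {n, o, p, q}

From (vi): q ∈ A.
(iii): only 5 candidates remain for B, so all are in.
(iv): n matches q: n ∈ A.
(v): o matches n: o ∈ A.
(i) (exactly one): m ∉ A.
(ii): only 4 candidates remain for A, so all are in.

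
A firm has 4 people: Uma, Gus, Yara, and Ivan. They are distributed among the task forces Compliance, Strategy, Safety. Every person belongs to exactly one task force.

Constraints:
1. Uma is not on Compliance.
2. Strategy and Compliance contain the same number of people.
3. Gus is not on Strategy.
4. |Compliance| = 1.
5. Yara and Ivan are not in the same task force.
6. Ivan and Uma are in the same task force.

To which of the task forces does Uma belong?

Uma: Safety

From (1): Uma ∉ Compliance.
From (3): Gus ∉ Strategy.
(6): Ivan matches Uma: Ivan ∉ Compliance.
Suppose Uma ∈ Strategy: no assignment then satisfies all the clues, so Uma ∉ Strategy.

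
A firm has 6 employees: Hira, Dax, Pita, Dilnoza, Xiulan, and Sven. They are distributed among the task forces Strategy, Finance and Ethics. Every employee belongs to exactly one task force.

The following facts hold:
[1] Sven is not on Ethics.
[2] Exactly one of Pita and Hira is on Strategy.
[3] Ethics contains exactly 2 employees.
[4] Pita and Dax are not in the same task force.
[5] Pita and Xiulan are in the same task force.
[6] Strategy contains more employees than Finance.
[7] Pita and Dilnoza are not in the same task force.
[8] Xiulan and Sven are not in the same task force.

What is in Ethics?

Ethics = {Pita, Xiulan}

From (1): Sven ∉ Ethics.
Suppose Hira ∈ Ethics: no assignment then satisfies all the clues, so Hira ∉ Ethics.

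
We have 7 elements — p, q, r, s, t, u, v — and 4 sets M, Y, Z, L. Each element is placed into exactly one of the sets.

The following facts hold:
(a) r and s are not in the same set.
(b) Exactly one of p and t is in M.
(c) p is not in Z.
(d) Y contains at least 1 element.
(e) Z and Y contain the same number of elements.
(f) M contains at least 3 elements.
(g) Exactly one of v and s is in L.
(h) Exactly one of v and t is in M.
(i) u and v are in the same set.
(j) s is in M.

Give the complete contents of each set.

M = {q, s, t}; Y = {p}; Z = {r}; L = {u, v}

From (c): p ∉ Z.
From (j): s ∈ M.
(a): r ∉ M.
(g) (exactly one): v ∈ L.
(h) (exactly one): t ∈ M.
(i): u matches v: u ∉ M.
(i): u matches v: u ∉ Y.
(i): u matches v: u ∉ Z.
(i): u matches v: u ∈ L.
(b) (exactly one): p ∉ M.
(f): only 3 candidates remain for M, so all are in.
Suppose p ∉ Y: no assignment then satisfies all the clues, so p ∈ Y.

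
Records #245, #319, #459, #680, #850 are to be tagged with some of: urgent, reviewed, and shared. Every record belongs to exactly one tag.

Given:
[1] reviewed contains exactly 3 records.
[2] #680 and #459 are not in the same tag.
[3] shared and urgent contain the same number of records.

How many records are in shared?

1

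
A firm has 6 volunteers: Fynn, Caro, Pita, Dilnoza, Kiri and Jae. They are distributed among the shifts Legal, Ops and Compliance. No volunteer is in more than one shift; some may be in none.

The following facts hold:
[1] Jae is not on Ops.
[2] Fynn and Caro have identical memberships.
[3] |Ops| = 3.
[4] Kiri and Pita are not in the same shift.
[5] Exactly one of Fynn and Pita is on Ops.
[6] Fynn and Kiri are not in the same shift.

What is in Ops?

Ops = {Caro, Dilnoza, Fynn}

From (1): Jae ∉ Ops.
Suppose Fynn ∉ Ops: no assignment then satisfies all the clues, so Fynn ∈ Ops.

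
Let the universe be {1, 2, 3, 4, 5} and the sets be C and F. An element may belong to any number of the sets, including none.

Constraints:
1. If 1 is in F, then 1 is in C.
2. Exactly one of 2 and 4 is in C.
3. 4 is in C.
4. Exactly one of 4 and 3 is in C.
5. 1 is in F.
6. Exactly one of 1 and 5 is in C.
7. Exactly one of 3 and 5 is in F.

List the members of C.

C = {1, 4}

From (3): 4 ∈ C.
From (5): 1 ∈ F.
(1): 1 ∈ C.
(2) (exactly one): 2 ∉ C.
(4) (exactly one): 3 ∉ C.
(6) (exactly one): 5 ∉ C.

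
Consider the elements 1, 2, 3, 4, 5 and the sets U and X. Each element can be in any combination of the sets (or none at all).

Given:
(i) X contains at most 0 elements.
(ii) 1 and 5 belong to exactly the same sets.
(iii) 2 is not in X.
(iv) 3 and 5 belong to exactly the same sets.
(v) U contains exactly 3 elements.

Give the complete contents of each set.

U = {1, 3, 5}; X = {}

From (iii): 2 ∉ X.
(i): X already has 0, so the rest are out.
Suppose 1 ∉ U: no assignment then satisfies all the clues, so 1 ∈ U.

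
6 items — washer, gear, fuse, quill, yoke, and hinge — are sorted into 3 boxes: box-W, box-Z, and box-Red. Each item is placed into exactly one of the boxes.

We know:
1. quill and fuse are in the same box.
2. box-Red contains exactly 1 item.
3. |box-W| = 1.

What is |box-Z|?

4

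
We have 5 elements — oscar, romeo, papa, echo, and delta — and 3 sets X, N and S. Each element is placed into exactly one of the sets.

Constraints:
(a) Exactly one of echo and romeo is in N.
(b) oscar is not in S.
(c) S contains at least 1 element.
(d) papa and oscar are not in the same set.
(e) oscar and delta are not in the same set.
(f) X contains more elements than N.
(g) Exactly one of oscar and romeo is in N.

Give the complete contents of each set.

X = {echo, oscar}; N = {romeo}; S = {delta, papa}

From (b): oscar ∉ S.
Suppose oscar ∉ X: no assignment then satisfies all the clues, so oscar ∈ X.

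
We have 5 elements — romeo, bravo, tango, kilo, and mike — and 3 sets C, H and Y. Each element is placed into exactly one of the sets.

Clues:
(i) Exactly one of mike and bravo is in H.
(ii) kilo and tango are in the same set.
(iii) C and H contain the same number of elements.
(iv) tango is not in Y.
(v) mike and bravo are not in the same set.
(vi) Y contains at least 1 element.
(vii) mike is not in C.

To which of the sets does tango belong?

tango: C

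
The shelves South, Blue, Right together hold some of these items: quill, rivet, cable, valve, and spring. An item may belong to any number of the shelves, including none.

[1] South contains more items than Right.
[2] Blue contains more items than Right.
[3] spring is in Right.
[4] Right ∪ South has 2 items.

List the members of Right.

Right = {spring}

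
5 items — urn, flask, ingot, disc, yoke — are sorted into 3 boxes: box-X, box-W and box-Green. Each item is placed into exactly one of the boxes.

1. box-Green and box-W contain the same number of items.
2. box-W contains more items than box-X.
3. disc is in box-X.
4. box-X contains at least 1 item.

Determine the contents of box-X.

box-X = {disc}

From (3): disc ∈ box-X.
Suppose urn ∈ box-X: no assignment then satisfies all the clues, so urn ∉ box-X.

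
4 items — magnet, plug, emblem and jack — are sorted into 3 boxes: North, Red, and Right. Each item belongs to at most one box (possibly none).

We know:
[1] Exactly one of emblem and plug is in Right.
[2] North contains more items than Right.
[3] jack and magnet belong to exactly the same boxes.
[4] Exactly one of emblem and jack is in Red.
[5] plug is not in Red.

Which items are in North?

North = {jack, magnet}

From (5): plug ∉ Red.
Suppose magnet ∉ North: no assignment then satisfies all the clues, so magnet ∈ North.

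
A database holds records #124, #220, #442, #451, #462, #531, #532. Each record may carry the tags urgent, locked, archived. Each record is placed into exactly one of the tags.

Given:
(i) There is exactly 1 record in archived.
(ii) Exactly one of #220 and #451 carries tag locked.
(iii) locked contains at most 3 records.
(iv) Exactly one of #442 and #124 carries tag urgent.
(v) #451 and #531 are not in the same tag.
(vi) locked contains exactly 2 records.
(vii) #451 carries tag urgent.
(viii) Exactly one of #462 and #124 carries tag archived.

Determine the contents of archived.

archived = {#124}

From (vii): #451 ∈ urgent.
(ii) (exactly one): #220 ∈ locked.
(v): #531 ∉ urgent.
Suppose #124 ∉ archived: no assignment then satisfies all the clues, so #124 ∈ archived.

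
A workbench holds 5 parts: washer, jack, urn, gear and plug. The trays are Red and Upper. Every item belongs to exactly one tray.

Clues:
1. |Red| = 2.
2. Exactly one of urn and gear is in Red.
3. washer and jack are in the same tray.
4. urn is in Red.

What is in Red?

Red = {plug, urn}

From (4): urn ∈ Red.
(2) (exactly one): gear ∉ Red.
Only one tray left: gear ∈ Upper.
Suppose washer ∈ Red: no assignment then satisfies all the clues, so washer ∉ Red.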